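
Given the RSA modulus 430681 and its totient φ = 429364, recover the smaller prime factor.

599

φ(n) = (p−1)(q−1) = n − (p+q) + 1, so p + q = 430681 − 429364 + 1 = 1318.
p and q are the roots of t² − 1318t + 430681 = 0.
Discriminant: 1318² − 4·430681 = 1737124 − 1722724 = 14400; √14400 = 120.
q = (1318 − 120)/2 = 599, p = (1318 + 120)/2 = 719.
Check: 599 · 719 = 430681.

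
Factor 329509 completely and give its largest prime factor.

329509 = 43 · 7663
7663 = 79 · 97
97 is prime.
So 329509 = 43 · 79 · 97; the largest prime factor is 97.

97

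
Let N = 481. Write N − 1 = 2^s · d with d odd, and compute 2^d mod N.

481 − 1 = 480 = 2^5 · 15, so d = 15.
2^1 ≡ 2 (mod 481)
2^2 ≡ 2^2 = 4 ≡ 4 (mod 481)
2^4 ≡ 4^2 = 16 ≡ 16 (mod 481)
2^8 ≡ 16^2 = 256 ≡ 256 (mod 481)
15 = 8 + 4 + 2 + 1 in binary powers of 2.
So 2^15 ≡ 256 · 16 · 4 · 2 ≡ 60 (mod 481).
Squaring chain: 60 → 233 → 417 → 248 → 417; never reaches −1, so base 2 is a Miller–Rabin witness that 481 is composite.

60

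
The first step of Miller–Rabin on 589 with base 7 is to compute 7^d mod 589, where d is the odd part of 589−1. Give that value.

589 − 1 = 588 = 2^2 · 147, so d = 147.
7^1 ≡ 7 (mod 589)
7^2 ≡ 7^2 = 49 ≡ 49 (mod 589)
7^4 ≡ 49^2 = 2401 ≡ 45 (mod 589)
7^8 ≡ 45^2 = 2025 ≡ 258 (mod 589)
7^16 ≡ 258^2 = 66564 ≡ 7 (mod 589)
7^32 ≡ 7^2 = 49 ≡ 49 (mod 589)
7^64 ≡ 49^2 = 2401 ≡ 45 (mod 589)
7^128 ≡ 45^2 = 2025 ≡ 258 (mod 589)
147 = 128 + 16 + 2 + 1 in binary powers of 2.
So 7^147 ≡ 258 · 7 · 49 · 7 ≡ 419 (mod 589).
Squaring chain: 419 → 39; never reaches −1, so base 7 is a Miller–Rabin witness that 589 is composite.

419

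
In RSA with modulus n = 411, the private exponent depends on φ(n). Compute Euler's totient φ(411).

Factor: 411 = 3 · 137.
φ(411) = (3−1) · (137−1) = 2 · 136 = 272.

272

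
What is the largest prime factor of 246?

246 = 2 · 123
123 = 3 · 41
41 is prime.
So 246 = 2 · 3 · 41; the largest prime factor is 41.

41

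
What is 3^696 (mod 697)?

288

3^1 ≡ 3 (mod 697)
3^2 ≡ 3^2 = 9 ≡ 9 (mod 697)
3^4 ≡ 9^2 = 81 ≡ 81 (mod 697)
3^8 ≡ 81^2 = 6561 ≡ 288 (mod 697)
3^16 ≡ 288^2 = 82944 ≡ 1 (mod 697)
3^32 ≡ 1^2 = 1 ≡ 1 (mod 697)
3^64 ≡ 1^2 = 1 ≡ 1 (mod 697)
3^128 ≡ 1^2 = 1 ≡ 1 (mod 697)
3^256 ≡ 1^2 = 1 ≡ 1 (mod 697)
3^512 ≡ 1^2 = 1 ≡ 1 (mod 697)
696 = 512 + 128 + 32 + 16 + 8 in binary powers of 2.
So 3^696 ≡ 1 · 1 · 1 · 1 · 288 ≡ 288 (mod 697).
Since 288 ≠ 1, base 3 is a Fermat witness: 697 is composite.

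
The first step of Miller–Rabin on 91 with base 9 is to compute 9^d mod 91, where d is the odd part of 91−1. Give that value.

1

91 − 1 = 90 = 2^1 · 45, so d = 45.
9^1 ≡ 9 (mod 91)
9^2 ≡ 9^2 = 81 ≡ 81 (mod 91)
9^4 ≡ 81^2 = 6561 ≡ 9 (mod 91)
9^8 ≡ 9^2 = 81 ≡ 81 (mod 91)
9^16 ≡ 81^2 = 6561 ≡ 9 (mod 91)
9^32 ≡ 9^2 = 81 ≡ 81 (mod 91)
45 = 32 + 8 + 4 + 1 in binary powers of 2.
So 9^45 ≡ 81 · 81 · 9 · 9 ≡ 1 (mod 91).
Since 9^d ≡ 1 (mod 91), base 9 does not prove 91 composite.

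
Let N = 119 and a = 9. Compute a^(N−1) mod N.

72

9^1 ≡ 9 (mod 119)
9^2 ≡ 9^2 = 81 ≡ 81 (mod 119)
9^4 ≡ 81^2 = 6561 ≡ 16 (mod 119)
9^8 ≡ 16^2 = 256 ≡ 18 (mod 119)
9^16 ≡ 18^2 = 324 ≡ 86 (mod 119)
9^32 ≡ 86^2 = 7396 ≡ 18 (mod 119)
9^64 ≡ 18^2 = 324 ≡ 86 (mod 119)
118 = 64 + 32 + 16 + 4 + 2 in binary powers of 2.
So 9^118 ≡ 86 · 18 · 86 · 16 · 81 ≡ 72 (mod 119).
Since 72 ≠ 1, base 9 is a Fermat witness: 119 is composite.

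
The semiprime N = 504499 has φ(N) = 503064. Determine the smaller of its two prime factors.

φ(n) = (p−1)(q−1) = n − (p+q) + 1, so p + q = 504499 − 503064 + 1 = 1436.
p and q are the roots of t² − 1436t + 504499 = 0.
Discriminant: 1436² − 4·504499 = 2062096 − 2017996 = 44100; √44100 = 210.
q = (1436 − 210)/2 = 613, p = (1436 + 210)/2 = 823.
Check: 613 · 823 = 504499.

613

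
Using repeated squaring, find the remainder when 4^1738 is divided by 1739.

995

4^1 ≡ 4 (mod 1739)
4^2 ≡ 4^2 = 16 ≡ 16 (mod 1739)
4^4 ≡ 16^2 = 256 ≡ 256 (mod 1739)
4^8 ≡ 256^2 = 65536 ≡ 1193 (mod 1739)
4^16 ≡ 1193^2 = 1423249 ≡ 747 (mod 1739)
4^32 ≡ 747^2 = 558009 ≡ 1529 (mod 1739)
4^64 ≡ 1529^2 = 2337841 ≡ 625 (mod 1739)
4^128 ≡ 625^2 = 390625 ≡ 1089 (mod 1739)
4^256 ≡ 1089^2 = 1185921 ≡ 1662 (mod 1739)
4^512 ≡ 1662^2 = 2762244 ≡ 712 (mod 1739)
4^1024 ≡ 712^2 = 506944 ≡ 895 (mod 1739)
1738 = 1024 + 512 + 128 + 64 + 8 + 2 in binary powers of 2.
So 4^1738 ≡ 895 · 712 · 1089 · 625 · 1193 · 16 ≡ 995 (mod 1739).
Since 995 ≠ 1, base 4 is a Fermat witness: 1739 is composite.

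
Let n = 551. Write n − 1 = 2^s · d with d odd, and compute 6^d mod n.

551 − 1 = 550 = 2^1 · 275, so d = 275.
6^1 ≡ 6 (mod 551)
6^2 ≡ 6^2 = 36 ≡ 36 (mod 551)
6^4 ≡ 36^2 = 1296 ≡ 194 (mod 551)
6^8 ≡ 194^2 = 37636 ≡ 168 (mod 551)
6^16 ≡ 168^2 = 28224 ≡ 123 (mod 551)
6^32 ≡ 123^2 = 15129 ≡ 252 (mod 551)
6^64 ≡ 252^2 = 63504 ≡ 139 (mod 551)
6^128 ≡ 139^2 = 19321 ≡ 36 (mod 551)
6^256 ≡ 36^2 = 1296 ≡ 194 (mod 551)
275 = 256 + 16 + 2 + 1 in binary powers of 2.
So 6^275 ≡ 194 · 123 · 36 · 6 ≡ 138 (mod 551).
Squaring chain: 138; never reaches −1, so base 6 is a Miller–Rabin witness that 551 is composite.

138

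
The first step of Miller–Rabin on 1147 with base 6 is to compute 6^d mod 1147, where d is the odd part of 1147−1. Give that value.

154

1147 − 1 = 1146 = 2^1 · 573, so d = 573.
6^1 ≡ 6 (mod 1147)
6^2 ≡ 6^2 = 36 ≡ 36 (mod 1147)
6^4 ≡ 36^2 = 1296 ≡ 149 (mod 1147)
6^8 ≡ 149^2 = 22201 ≡ 408 (mod 1147)
6^16 ≡ 408^2 = 166464 ≡ 149 (mod 1147)
6^32 ≡ 149^2 = 22201 ≡ 408 (mod 1147)
6^64 ≡ 408^2 = 166464 ≡ 149 (mod 1147)
6^128 ≡ 149^2 = 22201 ≡ 408 (mod 1147)
6^256 ≡ 408^2 = 166464 ≡ 149 (mod 1147)
6^512 ≡ 149^2 = 22201 ≡ 408 (mod 1147)
573 = 512 + 32 + 16 + 8 + 4 + 1 in binary powers of 2.
So 6^573 ≡ 408 · 408 · 149 · 408 · 149 · 6 ≡ 154 (mod 1147).
Squaring chain: 154; never reaches −1, so base 6 is a Miller–Rabin witness that 1147 is composite.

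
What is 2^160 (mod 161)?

2^1 ≡ 2 (mod 161)
2^2 ≡ 2^2 = 4 ≡ 4 (mod 161)
2^4 ≡ 4^2 = 16 ≡ 16 (mod 161)
2^8 ≡ 16^2 = 256 ≡ 95 (mod 161)
2^16 ≡ 95^2 = 9025 ≡ 9 (mod 161)
2^32 ≡ 9^2 = 81 ≡ 81 (mod 161)
2^64 ≡ 81^2 = 6561 ≡ 121 (mod 161)
2^128 ≡ 121^2 = 14641 ≡ 151 (mod 161)
160 = 128 + 32 in binary powers of 2.
So 2^160 ≡ 151 · 81 ≡ 156 (mod 161).
Since 156 ≠ 1, base 2 is a Fermat witness: 161 is composite.

156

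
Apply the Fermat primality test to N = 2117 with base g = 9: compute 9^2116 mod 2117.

9^1 ≡ 9 (mod 2117)
9^2 ≡ 9^2 = 81 ≡ 81 (mod 2117)
9^4 ≡ 81^2 = 6561 ≡ 210 (mod 2117)
9^8 ≡ 210^2 = 44100 ≡ 1760 (mod 2117)
9^16 ≡ 1760^2 = 3097600 ≡ 429 (mod 2117)
9^32 ≡ 429^2 = 184041 ≡ 1979 (mod 2117)
9^64 ≡ 1979^2 = 3916441 ≡ 2108 (mod 2117)
9^128 ≡ 2108^2 = 4443664 ≡ 81 (mod 2117)
9^256 ≡ 81^2 = 6561 ≡ 210 (mod 2117)
9^512 ≡ 210^2 = 44100 ≡ 1760 (mod 2117)
9^1024 ≡ 1760^2 = 3097600 ≡ 429 (mod 2117)
9^2048 ≡ 429^2 = 184041 ≡ 1979 (mod 2117)
2116 = 2048 + 64 + 4 in binary powers of 2.
So 9^2116 ≡ 1979 · 2108 · 210 ≡ 429 (mod 2117).
Since 429 ≠ 1, base 9 is a Fermat witness: 2117 is composite.

429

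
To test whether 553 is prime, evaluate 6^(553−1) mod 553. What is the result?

6^1 ≡ 6 (mod 553)
6^2 ≡ 6^2 = 36 ≡ 36 (mod 553)
6^4 ≡ 36^2 = 1296 ≡ 190 (mod 553)
6^8 ≡ 190^2 = 36100 ≡ 155 (mod 553)
6^16 ≡ 155^2 = 24025 ≡ 246 (mod 553)
6^32 ≡ 246^2 = 60516 ≡ 239 (mod 553)
6^64 ≡ 239^2 = 57121 ≡ 162 (mod 553)
6^128 ≡ 162^2 = 26244 ≡ 253 (mod 553)
6^256 ≡ 253^2 = 64009 ≡ 414 (mod 553)
6^512 ≡ 414^2 = 171396 ≡ 519 (mod 553)
552 = 512 + 32 + 8 in binary powers of 2.
So 6^552 ≡ 519 · 239 · 155 ≡ 204 (mod 553).
Since 204 ≠ 1, base 6 is a Fermat witness: 553 is composite.

204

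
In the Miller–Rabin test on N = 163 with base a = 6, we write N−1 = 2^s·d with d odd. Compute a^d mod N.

1

163 − 1 = 162 = 2^1 · 81, so d = 81.
6^1 ≡ 6 (mod 163)
6^2 ≡ 6^2 = 36 ≡ 36 (mod 163)
6^4 ≡ 36^2 = 1296 ≡ 155 (mod 163)
6^8 ≡ 155^2 = 24025 ≡ 64 (mod 163)
6^16 ≡ 64^2 = 4096 ≡ 21 (mod 163)
6^32 ≡ 21^2 = 441 ≡ 115 (mod 163)
6^64 ≡ 115^2 = 13225 ≡ 22 (mod 163)
81 = 64 + 16 + 1 in binary powers of 2.
So 6^81 ≡ 22 · 21 · 6 ≡ 1 (mod 163).
Since 6^d ≡ 1 (mod 163), base 6 does not prove 163 composite.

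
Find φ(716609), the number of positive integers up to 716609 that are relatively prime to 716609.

Factor: 716609 = 47 · 79 · 193.
φ(716609) = (47−1) · (79−1) · (193−1) = 46 · 78 · 192 = 688896.

688896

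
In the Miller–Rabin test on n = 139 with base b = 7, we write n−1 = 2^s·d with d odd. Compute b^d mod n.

139 − 1 = 138 = 2^1 · 69, so d = 69.
7^1 ≡ 7 (mod 139)
7^2 ≡ 7^2 = 49 ≡ 49 (mod 139)
7^4 ≡ 49^2 = 2401 ≡ 38 (mod 139)
7^8 ≡ 38^2 = 1444 ≡ 54 (mod 139)
7^16 ≡ 54^2 = 2916 ≡ 136 (mod 139)
7^32 ≡ 136^2 = 18496 ≡ 9 (mod 139)
7^64 ≡ 9^2 = 81 ≡ 81 (mod 139)
69 = 64 + 4 + 1 in binary powers of 2.
So 7^69 ≡ 81 · 38 · 7 ≡ 1 (mod 139).
Since 7^d ≡ 1 (mod 139), base 7 does not prove 139 composite.

1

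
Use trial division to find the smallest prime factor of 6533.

47

6533 is odd.
Digit sum 17, not divisible by 3.
Ends in 3: not divisible by 5.
7: 6533 = 7·933 + 2
11: 6533 = 11·593 + 10
13: 6533 = 13·502 + 7
17: 6533 = 17·384 + 5
19: 6533 = 19·343 + 16
23: 6533 = 23·284 + 1
29: 6533 = 29·225 + 8
31: 6533 = 31·210 + 23
37: 6533 = 37·176 + 21
41: 6533 = 41·159 + 14
43: 6533 = 43·151 + 40
47: 6533 = 47·139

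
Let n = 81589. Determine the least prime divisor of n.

81589 is odd.
Digit sum 31, not divisible by 3.
Ends in 9: not divisible by 5.
7: 81589 = 7·11655 + 4
11: 81589 = 11·7417 + 2
13: 81589 = 13·6276 + 1
17: 81589 = 17·4799 + 6
19: 81589 = 19·4294 + 3
23: 81589 = 23·3547 + 8
29: 81589 = 29·2813 + 12
31: 81589 = 31·2631 + 28
37: 81589 = 37·2205 + 4
41: 81589 = 41·1989 + 40
43: 81589 = 43·1897 + 18
47: 81589 = 47·1735 + 44
53: 81589 = 53·1539 + 22
59: 81589 = 59·1382 + 51
61: 81589 = 61·1337 + 32
67: 81589 = 67·1217 + 50
71: 81589 = 71·1149 + 10
73: 81589 = 73·1117 + 48
79: 81589 = 79·1032 + 61
83: 81589 = 83·983

83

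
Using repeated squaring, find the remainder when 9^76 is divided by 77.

9

9^1 ≡ 9 (mod 77)
9^2 ≡ 9^2 = 81 ≡ 4 (mod 77)
9^4 ≡ 4^2 = 16 ≡ 16 (mod 77)
9^8 ≡ 16^2 = 256 ≡ 25 (mod 77)
9^16 ≡ 25^2 = 625 ≡ 9 (mod 77)
9^32 ≡ 9^2 = 81 ≡ 4 (mod 77)
9^64 ≡ 4^2 = 16 ≡ 16 (mod 77)
76 = 64 + 8 + 4 in binary powers of 2.
So 9^76 ≡ 16 · 25 · 16 ≡ 9 (mod 77).
Since 9 ≠ 1, base 9 is a Fermat witness: 77 is composite.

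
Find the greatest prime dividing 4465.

47

4465 = 5 · 893
893 = 19 · 47
47 is prime.
So 4465 = 5 · 19 · 47; the largest prime factor is 47.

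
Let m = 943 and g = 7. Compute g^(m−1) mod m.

7^1 ≡ 7 (mod 943)
7^2 ≡ 7^2 = 49 ≡ 49 (mod 943)
7^4 ≡ 49^2 = 2401 ≡ 515 (mod 943)
7^8 ≡ 515^2 = 265225 ≡ 242 (mod 943)
7^16 ≡ 242^2 = 58564 ≡ 98 (mod 943)
7^32 ≡ 98^2 = 9604 ≡ 174 (mod 943)
7^64 ≡ 174^2 = 30276 ≡ 100 (mod 943)
7^128 ≡ 100^2 = 10000 ≡ 570 (mod 943)
7^256 ≡ 570^2 = 324900 ≡ 508 (mod 943)
7^512 ≡ 508^2 = 258064 ≡ 625 (mod 943)
942 = 512 + 256 + 128 + 32 + 8 + 4 + 2 in binary powers of 2.
So 7^942 ≡ 625 · 508 · 570 · 174 · 242 · 515 · 49 ≡ 156 (mod 943).
Since 156 ≠ 1, base 7 is a Fermat witness: 943 is composite.

156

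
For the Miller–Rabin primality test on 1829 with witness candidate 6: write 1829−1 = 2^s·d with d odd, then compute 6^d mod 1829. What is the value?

1742

1829 − 1 = 1828 = 2^2 · 457, so d = 457.
6^1 ≡ 6 (mod 1829)
6^2 ≡ 6^2 = 36 ≡ 36 (mod 1829)
6^4 ≡ 36^2 = 1296 ≡ 1296 (mod 1829)
6^8 ≡ 1296^2 = 1679616 ≡ 594 (mod 1829)
6^16 ≡ 594^2 = 352836 ≡ 1668 (mod 1829)
6^32 ≡ 1668^2 = 2782224 ≡ 315 (mod 1829)
6^64 ≡ 315^2 = 99225 ≡ 459 (mod 1829)
6^128 ≡ 459^2 = 210681 ≡ 346 (mod 1829)
6^256 ≡ 346^2 = 119716 ≡ 831 (mod 1829)
457 = 256 + 128 + 64 + 8 + 1 in binary powers of 2.
So 6^457 ≡ 831 · 346 · 459 · 594 · 6 ≡ 1742 (mod 1829).
Squaring chain: 1742 → 253; never reaches −1, so base 6 is a Miller–Rabin witness that 1829 is composite.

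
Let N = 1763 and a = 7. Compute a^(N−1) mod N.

7^1 ≡ 7 (mod 1763)
7^2 ≡ 7^2 = 49 ≡ 49 (mod 1763)
7^4 ≡ 49^2 = 2401 ≡ 638 (mod 1763)
7^8 ≡ 638^2 = 407044 ≡ 1554 (mod 1763)
7^16 ≡ 1554^2 = 2414916 ≡ 1369 (mod 1763)
7^32 ≡ 1369^2 = 1874161 ≡ 92 (mod 1763)
7^64 ≡ 92^2 = 8464 ≡ 1412 (mod 1763)
7^128 ≡ 1412^2 = 1993744 ≡ 1554 (mod 1763)
7^256 ≡ 1554^2 = 2414916 ≡ 1369 (mod 1763)
7^512 ≡ 1369^2 = 1874161 ≡ 92 (mod 1763)
7^1024 ≡ 92^2 = 8464 ≡ 1412 (mod 1763)
1762 = 1024 + 512 + 128 + 64 + 32 + 2 in binary powers of 2.
So 7^1762 ≡ 1412 · 92 · 1554 · 1412 · 92 · 49 ≡ 1197 (mod 1763).
Since 1197 ≠ 1, base 7 is a Fermat witness: 1763 is composite.

1197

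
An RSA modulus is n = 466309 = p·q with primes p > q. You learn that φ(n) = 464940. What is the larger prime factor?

φ(n) = (p−1)(q−1) = n − (p+q) + 1, so p + q = 466309 − 464940 + 1 = 1370.
p and q are the roots of t² − 1370t + 466309 = 0.
Discriminant: 1370² − 4·466309 = 1876900 − 1865236 = 11664; √11664 = 108.
q = (1370 − 108)/2 = 631, p = (1370 + 108)/2 = 739.
Check: 631 · 739 = 466309.

739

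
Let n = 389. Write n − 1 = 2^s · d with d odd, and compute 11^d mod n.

1

389 − 1 = 388 = 2^2 · 97, so d = 97.
11^1 ≡ 11 (mod 389)
11^2 ≡ 11^2 = 121 ≡ 121 (mod 389)
11^4 ≡ 121^2 = 14641 ≡ 248 (mod 389)
11^8 ≡ 248^2 = 61504 ≡ 42 (mod 389)
11^16 ≡ 42^2 = 1764 ≡ 208 (mod 389)
11^32 ≡ 208^2 = 43264 ≡ 85 (mod 389)
11^64 ≡ 85^2 = 7225 ≡ 223 (mod 389)
97 = 64 + 32 + 1 in binary powers of 2.
So 11^97 ≡ 223 · 85 · 11 ≡ 1 (mod 389).
Since 11^d ≡ 1 (mod 389), base 11 does not prove 389 composite.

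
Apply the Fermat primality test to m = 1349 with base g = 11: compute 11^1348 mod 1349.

1094

11^1 ≡ 11 (mod 1349)
11^2 ≡ 11^2 = 121 ≡ 121 (mod 1349)
11^4 ≡ 121^2 = 14641 ≡ 1151 (mod 1349)
11^8 ≡ 1151^2 = 1324801 ≡ 83 (mod 1349)
11^16 ≡ 83^2 = 6889 ≡ 144 (mod 1349)
11^32 ≡ 144^2 = 20736 ≡ 501 (mod 1349)
11^64 ≡ 501^2 = 251001 ≡ 87 (mod 1349)
11^128 ≡ 87^2 = 7569 ≡ 824 (mod 1349)
11^256 ≡ 824^2 = 678976 ≡ 429 (mod 1349)
11^512 ≡ 429^2 = 184041 ≡ 577 (mod 1349)
11^1024 ≡ 577^2 = 332929 ≡ 1075 (mod 1349)
1348 = 1024 + 256 + 64 + 4 in binary powers of 2.
So 11^1348 ≡ 1075 · 429 · 87 · 1151 ≡ 1094 (mod 1349).
Since 1094 ≠ 1, base 11 is a Fermat witness: 1349 is composite.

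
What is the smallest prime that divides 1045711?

1045711 is odd.
Digit sum 19, not divisible by 3.
Ends in 1: not divisible by 5.
7: 1045711 = 7·149387 + 2
11: 1045711 = 11·95064 + 7
13: 1045711 = 13·80439 + 4
17: 1045711 = 17·61512 + 7
19: 1045711 = 19·55037 + 8
23: 1045711 = 23·45465 + 16
29: 1045711 = 29·36059

29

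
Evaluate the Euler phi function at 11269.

11020

Factor: 11269 = 59 · 191.
φ(11269) = (59−1) · (191−1) = 58 · 190 = 11020.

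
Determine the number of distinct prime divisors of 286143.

5

286143 = 3 · 95381
95381 = 11 · 8671
8671 = 13 · 667
667 = 23 · 29
286143 = 3 · 11 · 13 · 23 · 29, which has 5 distinct prime factors.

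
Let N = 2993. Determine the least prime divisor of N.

2993 is odd.
Digit sum 23, not divisible by 3.
Ends in 3: not divisible by 5.
7: 2993 = 7·427 + 4
11: 2993 = 11·272 + 1
13: 2993 = 13·230 + 3
17: 2993 = 17·176 + 1
19: 2993 = 19·157 + 10
23: 2993 = 23·130 + 3
29: 2993 = 29·103 + 6
31: 2993 = 31·96 + 17
37: 2993 = 37·80 + 33
41: 2993 = 41·73

41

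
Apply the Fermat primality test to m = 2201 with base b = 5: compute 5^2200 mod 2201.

1989

5^1 ≡ 5 (mod 2201)
5^2 ≡ 5^2 = 25 ≡ 25 (mod 2201)
5^4 ≡ 25^2 = 625 ≡ 625 (mod 2201)
5^8 ≡ 625^2 = 390625 ≡ 1048 (mod 2201)
5^16 ≡ 1048^2 = 1098304 ≡ 5 (mod 2201)
5^32 ≡ 5^2 = 25 ≡ 25 (mod 2201)
5^64 ≡ 25^2 = 625 ≡ 625 (mod 2201)
5^128 ≡ 625^2 = 390625 ≡ 1048 (mod 2201)
5^256 ≡ 1048^2 = 1098304 ≡ 5 (mod 2201)
5^512 ≡ 5^2 = 25 ≡ 25 (mod 2201)
5^1024 ≡ 25^2 = 625 ≡ 625 (mod 2201)
5^2048 ≡ 625^2 = 390625 ≡ 1048 (mod 2201)
2200 = 2048 + 128 + 16 + 8 in binary powers of 2.
So 5^2200 ≡ 1048 · 1048 · 5 · 1048 ≡ 1989 (mod 2201).
Since 1989 ≠ 1, base 5 is a Fermat witness: 2201 is composite.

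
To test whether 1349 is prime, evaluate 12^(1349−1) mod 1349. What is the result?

938

12^1 ≡ 12 (mod 1349)
12^2 ≡ 12^2 = 144 ≡ 144 (mod 1349)
12^4 ≡ 144^2 = 20736 ≡ 501 (mod 1349)
12^8 ≡ 501^2 = 251001 ≡ 87 (mod 1349)
12^16 ≡ 87^2 = 7569 ≡ 824 (mod 1349)
12^32 ≡ 824^2 = 678976 ≡ 429 (mod 1349)
12^64 ≡ 429^2 = 184041 ≡ 577 (mod 1349)
12^128 ≡ 577^2 = 332929 ≡ 1075 (mod 1349)
12^256 ≡ 1075^2 = 1155625 ≡ 881 (mod 1349)
12^512 ≡ 881^2 = 776161 ≡ 486 (mod 1349)
12^1024 ≡ 486^2 = 236196 ≡ 121 (mod 1349)
1348 = 1024 + 256 + 64 + 4 in binary powers of 2.
So 12^1348 ≡ 121 · 881 · 577 · 501 ≡ 938 (mod 1349).
Since 938 ≠ 1, base 12 is a Fermat witness: 1349 is composite.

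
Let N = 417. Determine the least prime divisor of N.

417 is odd.
Digit sum 12, divisible by 3.

3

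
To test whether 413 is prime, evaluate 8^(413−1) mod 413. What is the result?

8^1 ≡ 8 (mod 413)
8^2 ≡ 8^2 = 64 ≡ 64 (mod 413)
8^4 ≡ 64^2 = 4096 ≡ 379 (mod 413)
8^8 ≡ 379^2 = 143641 ≡ 330 (mod 413)
8^16 ≡ 330^2 = 108900 ≡ 281 (mod 413)
8^32 ≡ 281^2 = 78961 ≡ 78 (mod 413)
8^64 ≡ 78^2 = 6084 ≡ 302 (mod 413)
8^128 ≡ 302^2 = 91204 ≡ 344 (mod 413)
8^256 ≡ 344^2 = 118336 ≡ 218 (mod 413)
412 = 256 + 128 + 16 + 8 + 4 in binary powers of 2.
So 8^412 ≡ 218 · 344 · 281 · 330 · 379 ≡ 302 (mod 413).
Since 302 ≠ 1, base 8 is a Fermat witness: 413 is composite.

302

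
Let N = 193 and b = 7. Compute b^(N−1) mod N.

1

7^1 ≡ 7 (mod 193)
7^2 ≡ 7^2 = 49 ≡ 49 (mod 193)
7^4 ≡ 49^2 = 2401 ≡ 85 (mod 193)
7^8 ≡ 85^2 = 7225 ≡ 84 (mod 193)
7^16 ≡ 84^2 = 7056 ≡ 108 (mod 193)
7^32 ≡ 108^2 = 11664 ≡ 84 (mod 193)
7^64 ≡ 84^2 = 7056 ≡ 108 (mod 193)
7^128 ≡ 108^2 = 11664 ≡ 84 (mod 193)
192 = 128 + 64 in binary powers of 2.
So 7^192 ≡ 84 · 108 ≡ 1 (mod 193).
Since the result is 1, base 7 gives no evidence that 193 is composite.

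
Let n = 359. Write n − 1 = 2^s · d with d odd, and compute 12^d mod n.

1

359 − 1 = 358 = 2^1 · 179, so d = 179.
12^1 ≡ 12 (mod 359)
12^2 ≡ 12^2 = 144 ≡ 144 (mod 359)
12^4 ≡ 144^2 = 20736 ≡ 273 (mod 359)
12^8 ≡ 273^2 = 74529 ≡ 216 (mod 359)
12^16 ≡ 216^2 = 46656 ≡ 345 (mod 359)
12^32 ≡ 345^2 = 119025 ≡ 196 (mod 359)
12^64 ≡ 196^2 = 38416 ≡ 3 (mod 359)
12^128 ≡ 3^2 = 9 ≡ 9 (mod 359)
179 = 128 + 32 + 16 + 2 + 1 in binary powers of 2.
So 12^179 ≡ 9 · 196 · 345 · 144 · 12 ≡ 1 (mod 359).
Since 12^d ≡ 1 (mod 359), base 12 does not prove 359 composite.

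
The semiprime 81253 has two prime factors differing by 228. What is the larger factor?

421

Since p = q + 228, we have 81253 = q(q + 228), so q² + 228q − 81253 = 0.
Discriminant: 228² + 4·81253 = 51984 + 325012 = 376996; √376996 = 614.
q = (−228 + 614)/2 = 193, and p = q + 228 = 421.
Check: 193 · 421 = 81253.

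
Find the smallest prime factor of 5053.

31

5053 is odd.
Digit sum 13, not divisible by 3.
Ends in 3: not divisible by 5.
7: 5053 = 7·721 + 6
11: 5053 = 11·459 + 4
13: 5053 = 13·388 + 9
17: 5053 = 17·297 + 4
19: 5053 = 19·265 + 18
23: 5053 = 23·219 + 16
29: 5053 = 29·174 + 7
31: 5053 = 31·163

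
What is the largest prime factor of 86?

43

86 = 2 · 43
43 is prime.
So 86 = 2 · 43; the largest prime factor is 43.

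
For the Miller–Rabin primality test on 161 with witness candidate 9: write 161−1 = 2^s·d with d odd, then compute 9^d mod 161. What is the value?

123

161 − 1 = 160 = 2^5 · 5, so d = 5.
9^1 ≡ 9 (mod 161)
9^2 ≡ 9^2 = 81 ≡ 81 (mod 161)
9^4 ≡ 81^2 = 6561 ≡ 121 (mod 161)
5 = 4 + 1 in binary powers of 2.
So 9^5 ≡ 121 · 9 ≡ 123 (mod 161).
Squaring chain: 123 → 156 → 25 → 142 → 39; never reaches −1, so base 9 is a Miller–Rabin witness that 161 is composite.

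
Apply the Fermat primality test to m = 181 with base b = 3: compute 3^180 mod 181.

3^1 ≡ 3 (mod 181)
3^2 ≡ 3^2 = 9 ≡ 9 (mod 181)
3^4 ≡ 9^2 = 81 ≡ 81 (mod 181)
3^8 ≡ 81^2 = 6561 ≡ 45 (mod 181)
3^16 ≡ 45^2 = 2025 ≡ 34 (mod 181)
3^32 ≡ 34^2 = 1156 ≡ 70 (mod 181)
3^64 ≡ 70^2 = 4900 ≡ 13 (mod 181)
3^128 ≡ 13^2 = 169 ≡ 169 (mod 181)
180 = 128 + 32 + 16 + 4 in binary powers of 2.
So 3^180 ≡ 169 · 70 · 34 · 81 ≡ 1 (mod 181).
Since the result is 1, base 3 gives no evidence that 181 is composite.

1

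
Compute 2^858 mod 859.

2^1 ≡ 2 (mod 859)
2^2 ≡ 2^2 = 4 ≡ 4 (mod 859)
2^4 ≡ 4^2 = 16 ≡ 16 (mod 859)
2^8 ≡ 16^2 = 256 ≡ 256 (mod 859)
2^16 ≡ 256^2 = 65536 ≡ 252 (mod 859)
2^32 ≡ 252^2 = 63504 ≡ 797 (mod 859)
2^64 ≡ 797^2 = 635209 ≡ 408 (mod 859)
2^128 ≡ 408^2 = 166464 ≡ 677 (mod 859)
2^256 ≡ 677^2 = 458329 ≡ 482 (mod 859)
2^512 ≡ 482^2 = 232324 ≡ 394 (mod 859)
858 = 512 + 256 + 64 + 16 + 8 + 2 in binary powers of 2.
So 2^858 ≡ 394 · 482 · 408 · 252 · 256 · 4 ≡ 1 (mod 859).
Since the result is 1, base 2 gives no evidence that 859 is composite.

1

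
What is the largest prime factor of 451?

451 = 11 · 41
41 is prime.
So 451 = 11 · 41; the largest prime factor is 41.

41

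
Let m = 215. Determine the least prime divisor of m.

215 is odd.
Digit sum 8, not divisible by 3.
Ends in 5: divisible by 5.

5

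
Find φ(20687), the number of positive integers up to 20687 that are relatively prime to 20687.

20400

Factor: 20687 = 137 · 151.
φ(20687) = (137−1) · (151−1) = 136 · 150 = 20400.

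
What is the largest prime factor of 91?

13

91 = 7 · 13
13 is prime.
So 91 = 7 · 13; the largest prime factor is 13.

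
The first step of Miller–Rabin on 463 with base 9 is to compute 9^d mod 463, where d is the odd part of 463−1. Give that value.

463 − 1 = 462 = 2^1 · 231, so d = 231.
9^1 ≡ 9 (mod 463)
9^2 ≡ 9^2 = 81 ≡ 81 (mod 463)
9^4 ≡ 81^2 = 6561 ≡ 79 (mod 463)
9^8 ≡ 79^2 = 6241 ≡ 222 (mod 463)
9^16 ≡ 222^2 = 49284 ≡ 206 (mod 463)
9^32 ≡ 206^2 = 42436 ≡ 303 (mod 463)
9^64 ≡ 303^2 = 91809 ≡ 135 (mod 463)
9^128 ≡ 135^2 = 18225 ≡ 168 (mod 463)
231 = 128 + 64 + 32 + 4 + 2 + 1 in binary powers of 2.
So 9^231 ≡ 168 · 135 · 303 · 79 · 81 · 9 ≡ 1 (mod 463).
Since 9^d ≡ 1 (mod 463), base 9 does not prove 463 composite.

1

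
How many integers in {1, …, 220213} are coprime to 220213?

Factor: 220213 = 7 · 163 · 193.
φ(220213) = (7−1) · (163−1) · (193−1) = 6 · 162 · 192 = 186624.

186624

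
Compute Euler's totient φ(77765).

Factor: 77765 = 5 · 103 · 151.
φ(77765) = (5−1) · (103−1) · (151−1) = 4 · 102 · 150 = 61200.

61200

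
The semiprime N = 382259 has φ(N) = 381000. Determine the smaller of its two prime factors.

φ(n) = (p−1)(q−1) = n − (p+q) + 1, so p + q = 382259 − 381000 + 1 = 1260.
p and q are the roots of t² − 1260t + 382259 = 0.
Discriminant: 1260² − 4·382259 = 1587600 − 1529036 = 58564; √58564 = 242.
q = (1260 − 242)/2 = 509, p = (1260 + 242)/2 = 751.
Check: 509 · 751 = 382259.

509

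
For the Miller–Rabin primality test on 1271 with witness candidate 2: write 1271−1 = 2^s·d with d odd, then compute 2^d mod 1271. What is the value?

993

1271 − 1 = 1270 = 2^1 · 635, so d = 635.
2^1 ≡ 2 (mod 1271)
2^2 ≡ 2^2 = 4 ≡ 4 (mod 1271)
2^4 ≡ 4^2 = 16 ≡ 16 (mod 1271)
2^8 ≡ 16^2 = 256 ≡ 256 (mod 1271)
2^16 ≡ 256^2 = 65536 ≡ 715 (mod 1271)
2^32 ≡ 715^2 = 511225 ≡ 283 (mod 1271)
2^64 ≡ 283^2 = 80089 ≡ 16 (mod 1271)
2^128 ≡ 16^2 = 256 ≡ 256 (mod 1271)
2^256 ≡ 256^2 = 65536 ≡ 715 (mod 1271)
2^512 ≡ 715^2 = 511225 ≡ 283 (mod 1271)
635 = 512 + 64 + 32 + 16 + 8 + 2 + 1 in binary powers of 2.
So 2^635 ≡ 283 · 16 · 283 · 715 · 256 · 4 · 2 ≡ 993 (mod 1271).
Squaring chain: 993; never reaches −1, so base 2 is a Miller–Rabin witness that 1271 is composite.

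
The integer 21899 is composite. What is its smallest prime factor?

61

21899 is odd.
Digit sum 29, not divisible by 3.
Ends in 9: not divisible by 5.
7: 21899 = 7·3128 + 3
11: 21899 = 11·1990 + 9
13: 21899 = 13·1684 + 7
17: 21899 = 17·1288 + 3
19: 21899 = 19·1152 + 11
23: 21899 = 23·952 + 3
29: 21899 = 29·755 + 4
31: 21899 = 31·706 + 13
37: 21899 = 37·591 + 32
41: 21899 = 41·534 + 5
43: 21899 = 43·509 + 12
47: 21899 = 47·465 + 44
53: 21899 = 53·413 + 10
59: 21899 = 59·371 + 10
61: 21899 = 61·359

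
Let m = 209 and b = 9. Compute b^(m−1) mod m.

47

9^1 ≡ 9 (mod 209)
9^2 ≡ 9^2 = 81 ≡ 81 (mod 209)
9^4 ≡ 81^2 = 6561 ≡ 82 (mod 209)
9^8 ≡ 82^2 = 6724 ≡ 36 (mod 209)
9^16 ≡ 36^2 = 1296 ≡ 42 (mod 209)
9^32 ≡ 42^2 = 1764 ≡ 92 (mod 209)
9^64 ≡ 92^2 = 8464 ≡ 104 (mod 209)
9^128 ≡ 104^2 = 10816 ≡ 157 (mod 209)
208 = 128 + 64 + 16 in binary powers of 2.
So 9^208 ≡ 157 · 104 · 42 ≡ 47 (mod 209).
Since 47 ≠ 1, base 9 is a Fermat witness: 209 is composite.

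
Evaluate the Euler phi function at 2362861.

Factor: 2362861 = 89 · 139 · 191.
φ(2362861) = (89−1) · (139−1) · (191−1) = 88 · 138 · 190 = 2307360.

2307360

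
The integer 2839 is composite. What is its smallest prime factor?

17

2839 is odd.
Digit sum 22, not divisible by 3.
Ends in 9: not divisible by 5.
7: 2839 = 7·405 + 4
11: 2839 = 11·258 + 1
13: 2839 = 13·218 + 5
17: 2839 = 17·167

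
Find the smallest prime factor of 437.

19

437 is odd.
Digit sum 14, not divisible by 3.
Ends in 7: not divisible by 5.
7: 437 = 7·62 + 3
11: 437 = 11·39 + 8
13: 437 = 13·33 + 8
17: 437 = 17·25 + 12
19: 437 = 19·23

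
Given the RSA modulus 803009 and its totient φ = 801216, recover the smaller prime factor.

φ(n) = (p−1)(q−1) = n − (p+q) + 1, so p + q = 803009 − 801216 + 1 = 1794.
p and q are the roots of t² − 1794t + 803009 = 0.
Discriminant: 1794² − 4·803009 = 3218436 − 3212036 = 6400; √6400 = 80.
q = (1794 − 80)/2 = 857, p = (1794 + 80)/2 = 937.
Check: 857 · 937 = 803009.

857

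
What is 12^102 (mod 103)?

1

12^1 ≡ 12 (mod 103)
12^2 ≡ 12^2 = 144 ≡ 41 (mod 103)
12^4 ≡ 41^2 = 1681 ≡ 33 (mod 103)
12^8 ≡ 33^2 = 1089 ≡ 59 (mod 103)
12^16 ≡ 59^2 = 3481 ≡ 82 (mod 103)
12^32 ≡ 82^2 = 6724 ≡ 29 (mod 103)
12^64 ≡ 29^2 = 841 ≡ 17 (mod 103)
102 = 64 + 32 + 4 + 2 in binary powers of 2.
So 12^102 ≡ 17 · 29 · 33 · 41 ≡ 1 (mod 103).
Since the result is 1, base 12 gives no evidence that 103 is composite.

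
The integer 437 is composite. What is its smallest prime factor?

19

437 is odd.
Digit sum 14, not divisible by 3.
Ends in 7: not divisible by 5.
7: 437 = 7·62 + 3
11: 437 = 11·39 + 8
13: 437 = 13·33 + 8
17: 437 = 17·25 + 12
19: 437 = 19·23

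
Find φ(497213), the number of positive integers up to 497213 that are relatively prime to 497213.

Factor: 497213 = 47 · 71 · 149.
φ(497213) = (47−1) · (71−1) · (149−1) = 46 · 70 · 148 = 476560.

476560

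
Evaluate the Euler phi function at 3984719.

3907456

Factor: 3984719 = 113 · 179 · 197.
φ(3984719) = (113−1) · (179−1) · (197−1) = 112 · 178 · 196 = 3907456.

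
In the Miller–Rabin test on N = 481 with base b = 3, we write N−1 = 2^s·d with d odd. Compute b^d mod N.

196

481 − 1 = 480 = 2^5 · 15, so d = 15.
3^1 ≡ 3 (mod 481)
3^2 ≡ 3^2 = 9 ≡ 9 (mod 481)
3^4 ≡ 9^2 = 81 ≡ 81 (mod 481)
3^8 ≡ 81^2 = 6561 ≡ 308 (mod 481)
15 = 8 + 4 + 2 + 1 in binary powers of 2.
So 3^15 ≡ 308 · 81 · 9 · 3 ≡ 196 (mod 481).
Squaring chain: 196 → 417 → 248 → 417 → 248; never reaches −1, so base 3 is a Miller–Rabin witness that 481 is composite.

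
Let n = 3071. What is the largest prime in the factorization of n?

3071 = 37 · 83
83 is prime.
So 3071 = 37 · 83; the largest prime factor is 83.

83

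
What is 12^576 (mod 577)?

1

12^1 ≡ 12 (mod 577)
12^2 ≡ 12^2 = 144 ≡ 144 (mod 577)
12^4 ≡ 144^2 = 20736 ≡ 541 (mod 577)
12^8 ≡ 541^2 = 292681 ≡ 142 (mod 577)
12^16 ≡ 142^2 = 20164 ≡ 546 (mod 577)
12^32 ≡ 546^2 = 298116 ≡ 384 (mod 577)
12^64 ≡ 384^2 = 147456 ≡ 321 (mod 577)
12^128 ≡ 321^2 = 103041 ≡ 335 (mod 577)
12^256 ≡ 335^2 = 112225 ≡ 287 (mod 577)
12^512 ≡ 287^2 = 82369 ≡ 435 (mod 577)
576 = 512 + 64 in binary powers of 2.
So 12^576 ≡ 435 · 321 ≡ 1 (mod 577).
Since the result is 1, base 12 gives no evidence that 577 is composite.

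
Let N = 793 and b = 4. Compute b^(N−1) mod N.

508

4^1 ≡ 4 (mod 793)
4^2 ≡ 4^2 = 16 ≡ 16 (mod 793)
4^4 ≡ 16^2 = 256 ≡ 256 (mod 793)
4^8 ≡ 256^2 = 65536 ≡ 510 (mod 793)
4^16 ≡ 510^2 = 260100 ≡ 789 (mod 793)
4^32 ≡ 789^2 = 622521 ≡ 16 (mod 793)
4^64 ≡ 16^2 = 256 ≡ 256 (mod 793)
4^128 ≡ 256^2 = 65536 ≡ 510 (mod 793)
4^256 ≡ 510^2 = 260100 ≡ 789 (mod 793)
4^512 ≡ 789^2 = 622521 ≡ 16 (mod 793)
792 = 512 + 256 + 16 + 8 in binary powers of 2.
So 4^792 ≡ 16 · 789 · 789 · 510 ≡ 508 (mod 793).
Since 508 ≠ 1, base 4 is a Fermat witness: 793 is composite.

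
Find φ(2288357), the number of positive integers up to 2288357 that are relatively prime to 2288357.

2235600

Factor: 2288357 = 101 · 139 · 163.
φ(2288357) = (101−1) · (139−1) · (163−1) = 100 · 138 · 162 = 2235600.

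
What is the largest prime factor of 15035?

15035 = 5 · 3007
3007 = 31 · 97
97 is prime.
So 15035 = 5 · 31 · 97; the largest prime factor is 97.

97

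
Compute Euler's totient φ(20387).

Factor: 20387 = 19 · 29 · 37.
φ(20387) = (19−1) · (29−1) · (37−1) = 18 · 28 · 36 = 18144.

18144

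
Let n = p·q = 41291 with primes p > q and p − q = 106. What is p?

Since p = q + 106, we have 41291 = q(q + 106), so q² + 106q − 41291 = 0.
Discriminant: 106² + 4·41291 = 11236 + 165164 = 176400; √176400 = 420.
q = (−106 + 420)/2 = 157, and p = q + 106 = 263.
Check: 157 · 263 = 41291.

263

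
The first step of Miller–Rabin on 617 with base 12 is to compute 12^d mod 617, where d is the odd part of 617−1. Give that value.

617 − 1 = 616 = 2^3 · 77, so d = 77.
12^1 ≡ 12 (mod 617)
12^2 ≡ 12^2 = 144 ≡ 144 (mod 617)
12^4 ≡ 144^2 = 20736 ≡ 375 (mod 617)
12^8 ≡ 375^2 = 140625 ≡ 566 (mod 617)
12^16 ≡ 566^2 = 320356 ≡ 133 (mod 617)
12^32 ≡ 133^2 = 17689 ≡ 413 (mod 617)
12^64 ≡ 413^2 = 170569 ≡ 277 (mod 617)
77 = 64 + 8 + 4 + 1 in binary powers of 2.
So 12^77 ≡ 277 · 566 · 375 · 12 ≡ 478 (mod 617).
Squaring chain: 478 → 194 → 616; reaches −1, so base 12 does not prove 617 composite.

478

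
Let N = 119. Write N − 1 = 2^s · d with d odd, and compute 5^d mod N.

45

119 − 1 = 118 = 2^1 · 59, so d = 59.
5^1 ≡ 5 (mod 119)
5^2 ≡ 5^2 = 25 ≡ 25 (mod 119)
5^4 ≡ 25^2 = 625 ≡ 30 (mod 119)
5^8 ≡ 30^2 = 900 ≡ 67 (mod 119)
5^16 ≡ 67^2 = 4489 ≡ 86 (mod 119)
5^32 ≡ 86^2 = 7396 ≡ 18 (mod 119)
59 = 32 + 16 + 8 + 2 + 1 in binary powers of 2.
So 5^59 ≡ 18 · 86 · 67 · 25 · 5 ≡ 45 (mod 119).
Squaring chain: 45; never reaches −1, so base 5 is a Miller–Rabin witness that 119 is composite.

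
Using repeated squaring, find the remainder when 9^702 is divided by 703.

9^1 ≡ 9 (mod 703)
9^2 ≡ 9^2 = 81 ≡ 81 (mod 703)
9^4 ≡ 81^2 = 6561 ≡ 234 (mod 703)
9^8 ≡ 234^2 = 54756 ≡ 625 (mod 703)
9^16 ≡ 625^2 = 390625 ≡ 460 (mod 703)
9^32 ≡ 460^2 = 211600 ≡ 700 (mod 703)
9^64 ≡ 700^2 = 490000 ≡ 9 (mod 703)
9^128 ≡ 9^2 = 81 ≡ 81 (mod 703)
9^256 ≡ 81^2 = 6561 ≡ 234 (mod 703)
9^512 ≡ 234^2 = 54756 ≡ 625 (mod 703)
702 = 512 + 128 + 32 + 16 + 8 + 4 + 2 in binary powers of 2.
So 9^702 ≡ 625 · 81 · 700 · 460 · 625 · 234 · 81 ≡ 1 (mod 703).
Since the result is 1, base 9 gives no evidence that 703 is composite.

1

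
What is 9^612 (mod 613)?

1

9^1 ≡ 9 (mod 613)
9^2 ≡ 9^2 = 81 ≡ 81 (mod 613)
9^4 ≡ 81^2 = 6561 ≡ 431 (mod 613)
9^8 ≡ 431^2 = 185761 ≡ 22 (mod 613)
9^16 ≡ 22^2 = 484 ≡ 484 (mod 613)
9^32 ≡ 484^2 = 234256 ≡ 90 (mod 613)
9^64 ≡ 90^2 = 8100 ≡ 131 (mod 613)
9^128 ≡ 131^2 = 17161 ≡ 610 (mod 613)
9^256 ≡ 610^2 = 372100 ≡ 9 (mod 613)
9^512 ≡ 9^2 = 81 ≡ 81 (mod 613)
612 = 512 + 64 + 32 + 4 in binary powers of 2.
So 9^612 ≡ 81 · 131 · 90 · 431 ≡ 1 (mod 613).
Since the result is 1, base 9 gives no evidence that 613 is composite.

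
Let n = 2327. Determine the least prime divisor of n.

2327 is odd.
Digit sum 14, not divisible by 3.
Ends in 7: not divisible by 5.
7: 2327 = 7·332 + 3
11: 2327 = 11·211 + 6
13: 2327 = 13·179

13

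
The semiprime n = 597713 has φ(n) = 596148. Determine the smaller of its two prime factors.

φ(n) = (p−1)(q−1) = n − (p+q) + 1, so p + q = 597713 − 596148 + 1 = 1566.
p and q are the roots of t² − 1566t + 597713 = 0.
Discriminant: 1566² − 4·597713 = 2452356 − 2390852 = 61504; √61504 = 248.
q = (1566 − 248)/2 = 659, p = (1566 + 248)/2 = 907.
Check: 659 · 907 = 597713.

659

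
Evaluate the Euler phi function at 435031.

415800

Factor: 435031 = 43 · 67 · 151.
φ(435031) = (43−1) · (67−1) · (151−1) = 42 · 66 · 150 = 415800.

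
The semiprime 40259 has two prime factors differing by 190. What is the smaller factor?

Since p = q + 190, we have 40259 = q(q + 190), so q² + 190q − 40259 = 0.
Discriminant: 190² + 4·40259 = 36100 + 161036 = 197136; √197136 = 444.
q = (−190 + 444)/2 = 127, and p = q + 190 = 317.
Check: 127 · 317 = 40259.

127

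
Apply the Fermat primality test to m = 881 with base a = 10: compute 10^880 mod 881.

10^1 ≡ 10 (mod 881)
10^2 ≡ 10^2 = 100 ≡ 100 (mod 881)
10^4 ≡ 100^2 = 10000 ≡ 309 (mod 881)
10^8 ≡ 309^2 = 95481 ≡ 333 (mod 881)
10^16 ≡ 333^2 = 110889 ≡ 764 (mod 881)
10^32 ≡ 764^2 = 583696 ≡ 474 (mod 881)
10^64 ≡ 474^2 = 224676 ≡ 21 (mod 881)
10^128 ≡ 21^2 = 441 ≡ 441 (mod 881)
10^256 ≡ 441^2 = 194481 ≡ 661 (mod 881)
10^512 ≡ 661^2 = 436921 ≡ 826 (mod 881)
880 = 512 + 256 + 64 + 32 + 16 in binary powers of 2.
So 10^880 ≡ 826 · 661 · 21 · 474 · 764 ≡ 1 (mod 881).
Since the result is 1, base 10 gives no evidence that 881 is composite.

1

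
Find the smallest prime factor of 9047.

9047 is odd.
Digit sum 20, not divisible by 3.
Ends in 7: not divisible by 5.
7: 9047 = 7·1292 + 3
11: 9047 = 11·822 + 5
13: 9047 = 13·695 + 12
17: 9047 = 17·532 + 3
19: 9047 = 19·476 + 3
23: 9047 = 23·393 + 8
29: 9047 = 29·311 + 28
31: 9047 = 31·291 + 26
37: 9047 = 37·244 + 19
41: 9047 = 41·220 + 27
43: 9047 = 43·210 + 17
47: 9047 = 47·192 + 23
53: 9047 = 53·170 + 37
59: 9047 = 59·153 + 20
61: 9047 = 61·148 + 19
67: 9047 = 67·135 + 2
71: 9047 = 71·127 + 30
73: 9047 = 73·123 + 68
79: 9047 = 79·114 + 41
83: 9047 = 83·109

83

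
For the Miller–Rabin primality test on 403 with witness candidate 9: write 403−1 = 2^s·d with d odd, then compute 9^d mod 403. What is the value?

287

403 − 1 = 402 = 2^1 · 201, so d = 201.
9^1 ≡ 9 (mod 403)
9^2 ≡ 9^2 = 81 ≡ 81 (mod 403)
9^4 ≡ 81^2 = 6561 ≡ 113 (mod 403)
9^8 ≡ 113^2 = 12769 ≡ 276 (mod 403)
9^16 ≡ 276^2 = 76176 ≡ 9 (mod 403)
9^32 ≡ 9^2 = 81 ≡ 81 (mod 403)
9^64 ≡ 81^2 = 6561 ≡ 113 (mod 403)
9^128 ≡ 113^2 = 12769 ≡ 276 (mod 403)
201 = 128 + 64 + 8 + 1 in binary powers of 2.
So 9^201 ≡ 276 · 113 · 276 · 9 ≡ 287 (mod 403).
Squaring chain: 287; never reaches −1, so base 9 is a Miller–Rabin witness that 403 is composite.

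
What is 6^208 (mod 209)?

158

6^1 ≡ 6 (mod 209)
6^2 ≡ 6^2 = 36 ≡ 36 (mod 209)
6^4 ≡ 36^2 = 1296 ≡ 42 (mod 209)
6^8 ≡ 42^2 = 1764 ≡ 92 (mod 209)
6^16 ≡ 92^2 = 8464 ≡ 104 (mod 209)
6^32 ≡ 104^2 = 10816 ≡ 157 (mod 209)
6^64 ≡ 157^2 = 24649 ≡ 196 (mod 209)
6^128 ≡ 196^2 = 38416 ≡ 169 (mod 209)
208 = 128 + 64 + 16 in binary powers of 2.
So 6^208 ≡ 169 · 196 · 104 ≡ 158 (mod 209).
Since 158 ≠ 1, base 6 is a Fermat witness: 209 is composite.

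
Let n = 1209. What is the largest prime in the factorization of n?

31

1209 = 3 · 403
403 = 13 · 31
31 is prime.
So 1209 = 3 · 13 · 31; the largest prime factor is 31.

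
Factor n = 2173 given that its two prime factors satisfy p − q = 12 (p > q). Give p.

53

Since p = q + 12, we have 2173 = q(q + 12), so q² + 12q − 2173 = 0.
Discriminant: 12² + 4·2173 = 144 + 8692 = 8836; √8836 = 94.
q = (−12 + 94)/2 = 41, and p = q + 12 = 53.
Check: 41 · 53 = 2173.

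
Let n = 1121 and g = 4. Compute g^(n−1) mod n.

4^1 ≡ 4 (mod 1121)
4^2 ≡ 4^2 = 16 ≡ 16 (mod 1121)
4^4 ≡ 16^2 = 256 ≡ 256 (mod 1121)
4^8 ≡ 256^2 = 65536 ≡ 518 (mod 1121)
4^16 ≡ 518^2 = 268324 ≡ 405 (mod 1121)
4^32 ≡ 405^2 = 164025 ≡ 359 (mod 1121)
4^64 ≡ 359^2 = 128881 ≡ 1087 (mod 1121)
4^128 ≡ 1087^2 = 1181569 ≡ 35 (mod 1121)
4^256 ≡ 35^2 = 1225 ≡ 104 (mod 1121)
4^512 ≡ 104^2 = 10816 ≡ 727 (mod 1121)
4^1024 ≡ 727^2 = 528529 ≡ 538 (mod 1121)
1120 = 1024 + 64 + 32 in binary powers of 2.
So 4^1120 ≡ 538 · 1087 · 359 ≡ 1111 (mod 1121).
Since 1111 ≠ 1, base 4 is a Fermat witness: 1121 is composite.

1111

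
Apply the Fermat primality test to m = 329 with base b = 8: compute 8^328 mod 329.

260

8^1 ≡ 8 (mod 329)
8^2 ≡ 8^2 = 64 ≡ 64 (mod 329)
8^4 ≡ 64^2 = 4096 ≡ 148 (mod 329)
8^8 ≡ 148^2 = 21904 ≡ 190 (mod 329)
8^16 ≡ 190^2 = 36100 ≡ 239 (mod 329)
8^32 ≡ 239^2 = 57121 ≡ 204 (mod 329)
8^64 ≡ 204^2 = 41616 ≡ 162 (mod 329)
8^128 ≡ 162^2 = 26244 ≡ 253 (mod 329)
8^256 ≡ 253^2 = 64009 ≡ 183 (mod 329)
328 = 256 + 64 + 8 in binary powers of 2.
So 8^328 ≡ 183 · 162 · 190 ≡ 260 (mod 329).
Since 260 ≠ 1, base 8 is a Fermat witness: 329 is composite.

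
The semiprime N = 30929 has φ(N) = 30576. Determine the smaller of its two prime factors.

157

φ(n) = (p−1)(q−1) = n − (p+q) + 1, so p + q = 30929 − 30576 + 1 = 354.
p and q are the roots of t² − 354t + 30929 = 0.
Discriminant: 354² − 4·30929 = 125316 − 123716 = 1600; √1600 = 40.
q = (354 − 40)/2 = 157, p = (354 + 40)/2 = 197.
Check: 157 · 197 = 30929.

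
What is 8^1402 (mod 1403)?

430

8^1 ≡ 8 (mod 1403)
8^2 ≡ 8^2 = 64 ≡ 64 (mod 1403)
8^4 ≡ 64^2 = 4096 ≡ 1290 (mod 1403)
8^8 ≡ 1290^2 = 1664100 ≡ 142 (mod 1403)
8^16 ≡ 142^2 = 20164 ≡ 522 (mod 1403)
8^32 ≡ 522^2 = 272484 ≡ 302 (mod 1403)
8^64 ≡ 302^2 = 91204 ≡ 9 (mod 1403)
8^128 ≡ 9^2 = 81 ≡ 81 (mod 1403)
8^256 ≡ 81^2 = 6561 ≡ 949 (mod 1403)
8^512 ≡ 949^2 = 900601 ≡ 1278 (mod 1403)
8^1024 ≡ 1278^2 = 1633284 ≡ 192 (mod 1403)
1402 = 1024 + 256 + 64 + 32 + 16 + 8 + 2 in binary powers of 2.
So 8^1402 ≡ 192 · 949 · 9 · 302 · 522 · 142 · 64 ≡ 430 (mod 1403).
Since 430 ≠ 1, base 8 is a Fermat witness: 1403 is composite.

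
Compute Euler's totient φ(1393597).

Factor: 1393597 = 47 · 149 · 199.
φ(1393597) = (47−1) · (149−1) · (199−1) = 46 · 148 · 198 = 1347984.

1347984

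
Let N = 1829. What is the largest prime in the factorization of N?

1829 = 31 · 59
59 is prime.
So 1829 = 31 · 59; the largest prime factor is 59.

59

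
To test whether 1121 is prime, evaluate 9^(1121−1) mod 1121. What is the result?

9^1 ≡ 9 (mod 1121)
9^2 ≡ 9^2 = 81 ≡ 81 (mod 1121)
9^4 ≡ 81^2 = 6561 ≡ 956 (mod 1121)
9^8 ≡ 956^2 = 913936 ≡ 321 (mod 1121)
9^16 ≡ 321^2 = 103041 ≡ 1030 (mod 1121)
9^32 ≡ 1030^2 = 1060900 ≡ 434 (mod 1121)
9^64 ≡ 434^2 = 188356 ≡ 28 (mod 1121)
9^128 ≡ 28^2 = 784 ≡ 784 (mod 1121)
9^256 ≡ 784^2 = 614656 ≡ 348 (mod 1121)
9^512 ≡ 348^2 = 121104 ≡ 36 (mod 1121)
9^1024 ≡ 36^2 = 1296 ≡ 175 (mod 1121)
1120 = 1024 + 64 + 32 in binary powers of 2.
So 9^1120 ≡ 175 · 28 · 434 ≡ 63 (mod 1121).
Since 63 ≠ 1, base 9 is a Fermat witness: 1121 is composite.

63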